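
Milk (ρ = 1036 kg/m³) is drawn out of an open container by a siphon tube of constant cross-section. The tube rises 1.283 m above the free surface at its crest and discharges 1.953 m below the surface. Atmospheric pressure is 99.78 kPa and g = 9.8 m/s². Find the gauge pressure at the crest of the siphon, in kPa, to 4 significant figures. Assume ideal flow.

-32.85 kPa

From the surface to the outlet (both open to atmosphere, surface at rest): v = √(2g·h_out) = √(2·9.8·1.953) = 6.187 m/s.
Continuity keeps v the same throughout the tube; from surface to crest, P_atm + 0 = P_top + ½ρv² + ρg·h_top.
P_top = 99780 − ½·1036·6.187² − 1036·9.8·1.283 = 66930 Pa. So P_gauge = P_top − P_atm = -32850 Pa.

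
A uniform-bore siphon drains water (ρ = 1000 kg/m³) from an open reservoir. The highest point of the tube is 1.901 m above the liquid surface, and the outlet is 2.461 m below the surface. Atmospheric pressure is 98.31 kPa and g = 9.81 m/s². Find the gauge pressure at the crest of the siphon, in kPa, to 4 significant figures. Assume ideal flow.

Bernoulli surface→outlet gives ½v² = g·h_out, so v = √(2·9.81·2.461) = 6.949 m/s.
With constant cross-section the crest speed equals v; applying Bernoulli from the surface up to the crest, P_top = P_atm − ½ρv² − ρg·h_top.
P_top = 98310 − ½·1000·6.949² − 1000·9.81·1.901 = 55520 Pa. So P_gauge = P_top − P_atm = -42790 Pa.

P_gauge ≈ -42.79 kPa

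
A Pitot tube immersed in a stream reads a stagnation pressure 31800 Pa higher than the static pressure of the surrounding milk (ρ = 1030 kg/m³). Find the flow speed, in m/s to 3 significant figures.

v ≈ 7.86 m/s

The dynamic pressure equals the rise in static pressure at the stagnation point: ΔP = ½ρv².
v = √(2ΔP/ρ) = √(2·31800/1030) = 7.86 m/s.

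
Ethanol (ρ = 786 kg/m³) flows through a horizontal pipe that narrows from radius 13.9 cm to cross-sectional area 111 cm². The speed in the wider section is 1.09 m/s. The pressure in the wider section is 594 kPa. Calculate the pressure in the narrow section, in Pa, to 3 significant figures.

P₂ ≈ 581000 Pa

Mass conservation (A₁v₁ = A₂v₂) gives v₂ = 1.09 × 607/111 = 5.96 m/s.
Along the horizontal streamline, P + ½ρv² is constant.
P₂ = P₁ − ½ρ(v₂² − v₁²) = 594000 − ½·786·(5.96² − 1.09²) = 594000 − 13500 = 581000 Pa.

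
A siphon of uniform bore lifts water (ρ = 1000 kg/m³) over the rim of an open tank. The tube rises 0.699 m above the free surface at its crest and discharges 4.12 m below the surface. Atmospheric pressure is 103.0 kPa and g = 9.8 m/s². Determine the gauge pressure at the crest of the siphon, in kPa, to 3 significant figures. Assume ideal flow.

Bernoulli surface→outlet gives ½v² = g·h_out, so v = √(2·9.8·4.12) = 8.99 m/s.
The bore is uniform, so the speed at the crest is the same v. Bernoulli surface→crest: P_atm = P_top + ½ρv² + ρg·h_top.
P_top = 103000 − ½·1000·8.99² − 1000·9.8·0.699 = 55800 Pa. So P_gauge = P_top − P_atm = -47200 Pa.

P_gauge ≈ -47.2 kPa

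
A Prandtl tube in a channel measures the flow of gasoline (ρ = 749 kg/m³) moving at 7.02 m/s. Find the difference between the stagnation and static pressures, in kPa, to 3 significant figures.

18.5 kPa

Bernoulli between the free stream and the stagnation point: ½ρv² = P_stag − P_static.
ΔP = ½·749·7.02² = 18500 Pa.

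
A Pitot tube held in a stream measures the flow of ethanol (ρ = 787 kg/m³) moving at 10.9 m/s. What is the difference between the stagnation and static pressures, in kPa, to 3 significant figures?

ΔP ≈ 46.8 kPa

At the stagnation point the flow is brought to rest, so Bernoulli gives P_stag − P_static = ½ρv².
ΔP = ½·787·10.9² = 46800 Pa.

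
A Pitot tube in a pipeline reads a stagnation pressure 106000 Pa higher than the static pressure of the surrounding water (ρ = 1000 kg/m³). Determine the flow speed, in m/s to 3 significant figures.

At the stagnation point the flow is brought to rest, so Bernoulli gives P_stag − P_static = ½ρv².
v = √(2ΔP/ρ) = √(2·106000/1000) = 14.6 m/s.

v ≈ 14.6 m/s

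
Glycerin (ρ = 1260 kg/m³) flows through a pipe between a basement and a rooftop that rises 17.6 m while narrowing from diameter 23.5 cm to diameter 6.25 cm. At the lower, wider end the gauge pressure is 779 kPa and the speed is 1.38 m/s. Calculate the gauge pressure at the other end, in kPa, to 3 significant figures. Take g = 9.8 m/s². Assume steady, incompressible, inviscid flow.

P₂ = 323 kPa

By continuity, v₂ = v₁·A₁/A₂ = 1.38·(434/30.7) = 19.5 m/s.
Bernoulli: P₁ + ½ρv₁² + ρg h₁ = P₂ + ½ρv₂² + ρg h₂, so P₂ = P₁ + ½ρ(v₁² − v₂²) − ρg(h₂ − h₁).
P₂ = 779000 + ½·1260·(1.38² − 19.5²) − 1260·9.8·(+17.6) = 779000 + (-239000) − (217000) = 323000 Pa.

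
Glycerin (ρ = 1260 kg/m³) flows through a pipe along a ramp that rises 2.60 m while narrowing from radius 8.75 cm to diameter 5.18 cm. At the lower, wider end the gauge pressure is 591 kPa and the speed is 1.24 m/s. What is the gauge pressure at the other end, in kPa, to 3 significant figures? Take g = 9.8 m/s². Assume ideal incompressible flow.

By continuity, v₂ = v₁·A₁/A₂ = 1.24·(241/21.1) = 14.2 m/s.
Applying Bernoulli between the two ends and solving for P₂: P₂ = P₁ + ½ρ(v₁² − v₂²) − ρgΔh.
P₂ = 591000 + ½·1260·(1.24² − 14.2²) − 1260·9.8·(+2.60) = 591000 + (-125000) − (32100) = 434000 Pa.

P₂ ≈ 434 kPa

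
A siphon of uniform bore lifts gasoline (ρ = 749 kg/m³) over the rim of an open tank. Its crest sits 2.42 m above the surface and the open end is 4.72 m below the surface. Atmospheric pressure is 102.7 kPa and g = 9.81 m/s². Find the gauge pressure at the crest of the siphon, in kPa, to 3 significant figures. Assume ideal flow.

The outlet speed comes from Torricelli: v = √(2g·4.72) = 9.62 m/s.
The bore is uniform, so the speed at the crest is the same v. Bernoulli surface→crest: P_atm = P_top + ½ρv² + ρg·h_top.
P_top = 102700 − ½·749·9.62² − 749·9.81·2.42 = 50200 Pa. So P_gauge = P_top − P_atm = -52500 Pa.

-52.5 kPa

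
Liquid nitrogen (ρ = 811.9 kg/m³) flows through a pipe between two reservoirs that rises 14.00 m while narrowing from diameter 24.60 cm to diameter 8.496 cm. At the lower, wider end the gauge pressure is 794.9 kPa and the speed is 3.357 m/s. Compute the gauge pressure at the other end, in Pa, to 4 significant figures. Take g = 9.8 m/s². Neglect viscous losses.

P₂ = 366500 Pa

Mass conservation (A₁v₁ = A₂v₂) gives v₂ = 3.357 × 475.3/56.69 = 28.14 m/s.
Bernoulli: P₁ + ½ρv₁² + ρg h₁ = P₂ + ½ρv₂² + ρg h₂, so P₂ = P₁ + ½ρ(v₁² − v₂²) − ρg(h₂ − h₁).
P₂ = 794900 + ½·811.9·(3.357² − 28.14²) − 811.9·9.8·(+14.00) = 794900 + (-317000) − (111400) = 366500 Pa.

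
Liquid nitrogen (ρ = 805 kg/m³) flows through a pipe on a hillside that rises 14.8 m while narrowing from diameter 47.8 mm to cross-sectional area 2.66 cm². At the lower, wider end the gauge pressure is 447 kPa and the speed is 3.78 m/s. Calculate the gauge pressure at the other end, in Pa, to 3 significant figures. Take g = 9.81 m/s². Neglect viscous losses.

Mass conservation (A₁v₁ = A₂v₂) gives v₂ = 3.78 × 17.9/2.66 = 25.5 m/s.
Applying Bernoulli between the two ends and solving for P₂: P₂ = P₁ + ½ρ(v₁² − v₂²) − ρgΔh.
P₂ = 447000 + ½·805·(3.78² − 25.5²) − 805·9.81·(+14.8) = 447000 + (-256000) − (117000) = 74100 Pa.

P₂ ≈ 74100 Pa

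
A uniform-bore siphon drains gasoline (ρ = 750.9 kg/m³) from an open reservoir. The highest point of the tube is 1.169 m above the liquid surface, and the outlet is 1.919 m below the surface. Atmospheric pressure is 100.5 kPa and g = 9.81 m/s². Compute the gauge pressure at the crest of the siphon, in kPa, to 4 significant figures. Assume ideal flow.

Bernoulli surface→outlet gives ½v² = g·h_out, so v = √(2·9.81·1.919) = 6.136 m/s.
Continuity keeps v the same throughout the tube; from surface to crest, P_atm + 0 = P_top + ½ρv² + ρg·h_top.
P_top = 100500 − ½·750.9·6.136² − 750.9·9.81·1.169 = 77750 Pa. So P_gauge = P_top − P_atm = -22750 Pa.

P_gauge ≈ -22.75 kPa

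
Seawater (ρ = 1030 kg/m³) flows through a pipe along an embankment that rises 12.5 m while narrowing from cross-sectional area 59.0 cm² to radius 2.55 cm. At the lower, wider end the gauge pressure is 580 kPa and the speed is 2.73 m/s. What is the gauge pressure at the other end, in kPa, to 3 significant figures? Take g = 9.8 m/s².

P₂ ≈ 426 kPa

Continuity gives A₁v₁ = A₂v₂, so v₂ = (59.0 cm²)/(20.4 cm²) × 2.73 m/s = 7.88 m/s.
Applying Bernoulli between the two ends and solving for P₂: P₂ = P₁ + ½ρ(v₁² − v₂²) − ρgΔh.
P₂ = 580000 + ½·1030·(2.73² − 7.88²) − 1030·9.8·(+12.5) = 580000 + (-28200) − (126000) = 426000 Pa.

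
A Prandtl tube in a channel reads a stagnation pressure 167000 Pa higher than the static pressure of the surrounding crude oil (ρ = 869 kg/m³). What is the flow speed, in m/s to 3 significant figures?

v ≈ 19.6 m/s

Bernoulli between the free stream and the stagnation point: ½ρv² = P_stag − P_static.
v = √(2ΔP/ρ) = √(2·167000/869) = 19.6 m/s.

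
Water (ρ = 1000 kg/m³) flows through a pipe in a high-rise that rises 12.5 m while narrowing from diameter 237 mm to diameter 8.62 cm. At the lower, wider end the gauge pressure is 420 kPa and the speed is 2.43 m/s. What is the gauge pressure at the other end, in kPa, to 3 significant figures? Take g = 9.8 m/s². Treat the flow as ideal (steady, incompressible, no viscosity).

132 kPa

By continuity, v₂ = v₁·A₁/A₂ = 2.43·(441/58.4) = 18.4 m/s.
Bernoulli: P₁ + ½ρv₁² + ρg h₁ = P₂ + ½ρv₂² + ρg h₂, so P₂ = P₁ + ½ρ(v₁² − v₂²) − ρg(h₂ − h₁).
P₂ = 420000 + ½·1000·(2.43² − 18.4²) − 1000·9.8·(+12.5) = 420000 + (-166000) − (122000) = 132000 Pa.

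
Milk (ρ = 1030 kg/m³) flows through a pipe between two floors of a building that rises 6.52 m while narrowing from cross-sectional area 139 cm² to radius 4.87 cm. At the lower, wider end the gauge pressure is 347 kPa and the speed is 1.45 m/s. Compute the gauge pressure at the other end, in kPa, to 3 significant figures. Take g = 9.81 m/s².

The volume flow rate is constant, so v₂ = (A₁/A₂)v₁ = (139/74.5)·1.45 = 2.71 m/s.
Bernoulli: P₁ + ½ρv₁² + ρg h₁ = P₂ + ½ρv₂² + ρg h₂, so P₂ = P₁ + ½ρ(v₁² − v₂²) − ρg(h₂ − h₁).
P₂ = 347000 + ½·1030·(1.45² − 2.71²) − 1030·9.81·(+6.52) = 347000 + (-2690) − (65900) = 278000 Pa.

P₂ ≈ 278 kPa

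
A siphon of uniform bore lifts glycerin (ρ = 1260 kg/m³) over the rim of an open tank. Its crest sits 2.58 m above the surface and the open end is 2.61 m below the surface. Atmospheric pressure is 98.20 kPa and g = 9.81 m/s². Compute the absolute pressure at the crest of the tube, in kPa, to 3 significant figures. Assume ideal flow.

From the surface to the outlet (both open to atmosphere, surface at rest): v = √(2g·h_out) = √(2·9.81·2.61) = 7.16 m/s.
Continuity keeps v the same throughout the tube; from surface to crest, P_atm + 0 = P_top + ½ρv² + ρg·h_top.
P_top = 98200 − ½·1260·7.16² − 1260·9.81·2.58 = 34000 Pa.

P_top ≈ 34.0 kPa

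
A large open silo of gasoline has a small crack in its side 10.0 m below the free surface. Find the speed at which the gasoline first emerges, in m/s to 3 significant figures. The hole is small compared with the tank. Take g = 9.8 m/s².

With the surface at rest and both surface and jet at atmospheric pressure, Bernoulli gives ρg h = ½ρv², so v = √(2gh) = √(2·9.8·10.0) = 14.0 m/s.

14.0 m/s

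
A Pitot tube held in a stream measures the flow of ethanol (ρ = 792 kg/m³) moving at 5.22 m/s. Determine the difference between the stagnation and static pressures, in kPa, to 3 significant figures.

10.8 kPa

Bernoulli between the free stream and the stagnation point: ½ρv² = P_stag − P_static.
ΔP = ½·792·5.22² = 10800 Pa.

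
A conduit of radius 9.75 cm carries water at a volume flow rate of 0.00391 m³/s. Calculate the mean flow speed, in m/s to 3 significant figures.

v ≈ 0.131 m/s

Q = 0.00391 m³/s = 0.00391 m³/s.
v = Q/A = 0.00391 / 0.0299 = 0.131 m/s.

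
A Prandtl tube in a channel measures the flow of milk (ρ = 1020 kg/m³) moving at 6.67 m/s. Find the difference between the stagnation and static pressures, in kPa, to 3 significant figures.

At the stagnation point the flow is brought to rest, so Bernoulli gives P_stag − P_static = ½ρv².
ΔP = ½·1020·6.67² = 22700 Pa.

22.7 kPa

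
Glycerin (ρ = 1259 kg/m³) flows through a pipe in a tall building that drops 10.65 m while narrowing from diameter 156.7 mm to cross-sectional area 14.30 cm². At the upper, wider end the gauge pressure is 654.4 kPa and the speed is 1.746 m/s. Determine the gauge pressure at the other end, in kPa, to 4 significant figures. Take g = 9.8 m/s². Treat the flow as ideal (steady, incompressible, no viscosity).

Mass conservation (A₁v₁ = A₂v₂) gives v₂ = 1.746 × 192.9/14.30 = 23.55 m/s.
Applying Bernoulli between the two ends and solving for P₂: P₂ = P₁ + ½ρ(v₁² − v₂²) − ρgΔh.
P₂ = 654400 + ½·1259·(1.746² − 23.55²) − 1259·9.8·(−10.65) = 654400 + (-347100) − (-131400) = 438700 Pa.

438.7 kPa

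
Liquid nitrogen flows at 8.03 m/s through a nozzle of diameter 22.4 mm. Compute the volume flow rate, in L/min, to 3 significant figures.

Q = A·v = 0.000394 m² × 8.03 m/s = 0.00316 m³/s.
Converting: 0.00316 m³/s × 60000 = 190 L/min.

Q ≈ 190 L/min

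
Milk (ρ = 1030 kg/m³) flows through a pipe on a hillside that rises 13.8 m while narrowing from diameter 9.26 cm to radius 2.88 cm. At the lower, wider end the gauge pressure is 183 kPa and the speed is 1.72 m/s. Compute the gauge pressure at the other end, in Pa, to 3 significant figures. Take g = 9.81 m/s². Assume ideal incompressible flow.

Continuity gives A₁v₁ = A₂v₂, so v₂ = (67.3 cm²)/(26.1 cm²) × 1.72 m/s = 4.45 m/s.
Bernoulli: P₁ + ½ρv₁² + ρg h₁ = P₂ + ½ρv₂² + ρg h₂, so P₂ = P₁ + ½ρ(v₁² − v₂²) − ρg(h₂ − h₁).
P₂ = 183000 + ½·1030·(1.72² − 4.45²) − 1030·9.81·(+13.8) = 183000 + (-8650) − (139000) = 34900 Pa.

P₂ = 34900 Pa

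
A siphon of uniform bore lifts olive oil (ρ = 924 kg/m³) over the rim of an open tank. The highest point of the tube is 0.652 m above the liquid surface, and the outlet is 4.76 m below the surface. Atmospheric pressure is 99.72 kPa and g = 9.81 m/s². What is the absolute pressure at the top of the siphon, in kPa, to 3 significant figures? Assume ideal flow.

From the surface to the outlet (both open to atmosphere, surface at rest): v = √(2g·h_out) = √(2·9.81·4.76) = 9.66 m/s.
The bore is uniform, so the speed at the crest is the same v. Bernoulli surface→crest: P_atm = P_top + ½ρv² + ρg·h_top.
P_top = 99720 − ½·924·9.66² − 924·9.81·0.652 = 50700 Pa.

P_top ≈ 50.7 kPa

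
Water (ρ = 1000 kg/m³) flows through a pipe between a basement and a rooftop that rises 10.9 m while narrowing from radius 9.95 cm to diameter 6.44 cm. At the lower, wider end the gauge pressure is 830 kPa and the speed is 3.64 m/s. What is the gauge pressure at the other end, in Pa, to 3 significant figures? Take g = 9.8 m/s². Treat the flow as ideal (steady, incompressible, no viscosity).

P₂ ≈ 126000 Pa

Continuity gives A₁v₁ = A₂v₂, so v₂ = (311 cm²)/(32.6 cm²) × 3.64 m/s = 34.8 m/s.
Energy conservation along the streamline gives P₂ = P₁ − ½ρ(v₂² − v₁²) − ρg(h₂ − h₁).
P₂ = 830000 + ½·1000·(3.64² − 34.8²) − 1000·9.8·(+10.9) = 830000 + (-597000) − (107000) = 126000 Pa.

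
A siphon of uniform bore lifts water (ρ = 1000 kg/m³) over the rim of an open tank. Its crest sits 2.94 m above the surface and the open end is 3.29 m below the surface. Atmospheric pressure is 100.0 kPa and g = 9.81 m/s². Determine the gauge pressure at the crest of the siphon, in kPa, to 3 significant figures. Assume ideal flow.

Bernoulli surface→outlet gives ½v² = g·h_out, so v = √(2·9.81·3.29) = 8.03 m/s.
The bore is uniform, so the speed at the crest is the same v. Bernoulli surface→crest: P_atm = P_top + ½ρv² + ρg·h_top.
P_top = 100000 − ½·1000·8.03² − 1000·9.81·2.94 = 38900 Pa. So P_gauge = P_top − P_atm = -61100 Pa.

P_gauge = -61.1 kPa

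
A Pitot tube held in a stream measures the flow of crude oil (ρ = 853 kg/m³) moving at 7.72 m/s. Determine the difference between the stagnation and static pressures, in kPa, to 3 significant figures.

At the stagnation point the flow is brought to rest, so Bernoulli gives P_stag − P_static = ½ρv².
ΔP = ½·853·7.72² = 25400 Pa.

ΔP ≈ 25.4 kPa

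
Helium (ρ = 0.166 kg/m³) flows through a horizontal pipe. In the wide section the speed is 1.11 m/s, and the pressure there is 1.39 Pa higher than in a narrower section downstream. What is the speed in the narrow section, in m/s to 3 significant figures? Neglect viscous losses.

v₂ ≈ 4.24 m/s

Horizontal Bernoulli: P₁ + ½ρv₁² = P₂ + ½ρv₂², so v₂² = v₁² + 2(P₁ − P₂)/ρ.
v₂ = √(1.11² + 2·1.39/0.166) = √(1.23 + 16.7) = 4.24 m/s.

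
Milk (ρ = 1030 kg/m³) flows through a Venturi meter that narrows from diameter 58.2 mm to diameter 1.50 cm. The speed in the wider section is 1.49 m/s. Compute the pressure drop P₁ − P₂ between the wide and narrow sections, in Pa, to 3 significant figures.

258000 Pa

Continuity gives A₁v₁ = A₂v₂, so v₂ = (26.6 cm²)/(1.77 cm²) × 1.49 m/s = 22.4 m/s.
With no height change, Bernoulli's equation is P₁ + ½ρv₁² = P₂ + ½ρv₂².
P₁ − P₂ = ½·1030·(22.4² − 1.49²) = ½·1030·501 = 258000 Pa.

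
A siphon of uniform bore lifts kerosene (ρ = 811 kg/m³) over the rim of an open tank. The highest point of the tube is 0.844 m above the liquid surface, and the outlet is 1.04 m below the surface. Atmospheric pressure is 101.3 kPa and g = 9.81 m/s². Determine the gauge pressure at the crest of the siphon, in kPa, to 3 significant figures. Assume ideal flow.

P_gauge = -15.0 kPa

The outlet speed comes from Torricelli: v = √(2g·1.04) = 4.52 m/s.
With constant cross-section the crest speed equals v; applying Bernoulli from the surface up to the crest, P_top = P_atm − ½ρv² − ρg·h_top.
P_top = 101300 − ½·811·4.52² − 811·9.81·0.844 = 86300 Pa. So P_gauge = P_top − P_atm = -15000 Pa.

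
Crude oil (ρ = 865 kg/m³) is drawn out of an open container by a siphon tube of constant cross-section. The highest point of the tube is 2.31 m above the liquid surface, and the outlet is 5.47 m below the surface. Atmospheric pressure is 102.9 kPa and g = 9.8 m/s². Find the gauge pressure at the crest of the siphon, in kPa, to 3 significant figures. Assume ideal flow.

Bernoulli surface→outlet gives ½v² = g·h_out, so v = √(2·9.8·5.47) = 10.4 m/s.
The bore is uniform, so the speed at the crest is the same v. Bernoulli surface→crest: P_atm = P_top + ½ρv² + ρg·h_top.
P_top = 102900 − ½·865·10.4² − 865·9.8·2.31 = 36900 Pa. So P_gauge = P_top − P_atm = -66000 Pa.

P_gauge = -66.0 kPa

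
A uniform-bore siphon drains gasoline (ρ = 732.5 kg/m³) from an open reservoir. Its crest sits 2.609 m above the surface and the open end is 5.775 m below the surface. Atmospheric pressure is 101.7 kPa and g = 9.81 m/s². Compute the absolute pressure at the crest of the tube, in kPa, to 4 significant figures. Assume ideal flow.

P_top ≈ 41.45 kPa

From the surface to the outlet (both open to atmosphere, surface at rest): v = √(2g·h_out) = √(2·9.81·5.775) = 10.64 m/s.
With constant cross-section the crest speed equals v; applying Bernoulli from the surface up to the crest, P_top = P_atm − ½ρv² − ρg·h_top.
P_top = 101700 − ½·732.5·10.64² − 732.5·9.81·2.609 = 41450 Pa.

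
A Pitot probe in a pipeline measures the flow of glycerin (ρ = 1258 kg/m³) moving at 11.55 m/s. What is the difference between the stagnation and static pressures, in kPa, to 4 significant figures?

83.91 kPa

Bernoulli between the free stream and the stagnation point: ½ρv² = P_stag − P_static.
ΔP = ½·1258·11.55² = 83910 Pa.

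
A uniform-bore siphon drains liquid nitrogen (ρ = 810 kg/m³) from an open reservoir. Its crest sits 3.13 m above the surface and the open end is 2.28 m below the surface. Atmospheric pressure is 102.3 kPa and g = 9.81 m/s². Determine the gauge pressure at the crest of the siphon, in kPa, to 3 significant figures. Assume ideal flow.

P_gauge = -43.0 kPa

The outlet speed comes from Torricelli: v = √(2g·2.28) = 6.69 m/s.
The bore is uniform, so the speed at the crest is the same v. Bernoulli surface→crest: P_atm = P_top + ½ρv² + ρg·h_top.
P_top = 102300 − ½·810·6.69² − 810·9.81·3.13 = 59300 Pa. So P_gauge = P_top − P_atm = -43000 Pa.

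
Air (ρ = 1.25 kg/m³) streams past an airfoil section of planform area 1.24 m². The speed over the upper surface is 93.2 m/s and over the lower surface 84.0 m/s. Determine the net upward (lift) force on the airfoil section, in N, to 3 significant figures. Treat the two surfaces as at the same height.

F ≈ 1260 N

With equal heights on the two surfaces, Bernoulli gives P_lower − P_upper = ½ρ(v_upper² − v_lower²).
ΔP = ½·1.25·(93.2² − 84.0²) = 1020 Pa.
Lift = ΔP · A = 1020 × 1.24 = 1260 N.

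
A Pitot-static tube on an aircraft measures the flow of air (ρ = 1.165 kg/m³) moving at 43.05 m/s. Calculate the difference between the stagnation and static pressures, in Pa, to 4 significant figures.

ΔP ≈ 1080 Pa

Bernoulli between the free stream and the stagnation point: ½ρv² = P_stag − P_static.
ΔP = ½·1.165·43.05² = 1080 Pa.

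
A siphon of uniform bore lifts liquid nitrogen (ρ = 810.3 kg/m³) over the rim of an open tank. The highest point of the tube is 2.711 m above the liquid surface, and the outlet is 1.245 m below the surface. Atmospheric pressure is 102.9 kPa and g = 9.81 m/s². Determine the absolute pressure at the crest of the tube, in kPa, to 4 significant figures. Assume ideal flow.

P_top = 71.45 kPa

Bernoulli surface→outlet gives ½v² = g·h_out, so v = √(2·9.81·1.245) = 4.942 m/s.
Continuity keeps v the same throughout the tube; from surface to crest, P_atm + 0 = P_top + ½ρv² + ρg·h_top.
P_top = 102900 − ½·810.3·4.942² − 810.3·9.81·2.711 = 71450 Pa.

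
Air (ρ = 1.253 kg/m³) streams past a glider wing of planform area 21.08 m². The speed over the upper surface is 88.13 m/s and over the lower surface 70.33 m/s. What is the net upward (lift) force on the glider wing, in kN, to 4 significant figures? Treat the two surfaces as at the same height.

From P + ½ρv² = const at equal height, P_low − P_up = ½ρ(v_up² − v_low²).
ΔP = ½·1.253·(88.13² − 70.33²) = 1767 Pa.
Lift = ΔP · A = 1767 × 21.08 = 37250 N.

F ≈ 37.25 kN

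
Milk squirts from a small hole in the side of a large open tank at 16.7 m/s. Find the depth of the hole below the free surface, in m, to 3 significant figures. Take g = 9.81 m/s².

For a small hole in a large open tank, ½v² = gh, giving h = v²/(2g).
h = 16.7²/(2·9.81) = 279/19.62 = 14.2 m.

h ≈ 14.2 m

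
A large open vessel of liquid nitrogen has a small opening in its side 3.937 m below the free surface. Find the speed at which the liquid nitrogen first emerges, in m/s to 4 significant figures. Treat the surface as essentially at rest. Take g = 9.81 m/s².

v = 8.789 m/s

The surface is effectively still and both ends are open, so ½v² = gh and v = √(2·9.81·3.937) = 8.789 m/s.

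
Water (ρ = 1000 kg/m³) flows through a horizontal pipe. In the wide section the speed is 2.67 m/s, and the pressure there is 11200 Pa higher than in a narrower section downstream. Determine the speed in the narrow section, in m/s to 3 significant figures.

Along the level pipe P + ½ρv² is conserved, hence v₂² = v₁² + 2(P₁ − P₂)/ρ.
v₂ = √(2.67² + 2·11200/1000) = √(7.13 + 22.4) = 5.43 m/s.

v₂ = 5.43 m/s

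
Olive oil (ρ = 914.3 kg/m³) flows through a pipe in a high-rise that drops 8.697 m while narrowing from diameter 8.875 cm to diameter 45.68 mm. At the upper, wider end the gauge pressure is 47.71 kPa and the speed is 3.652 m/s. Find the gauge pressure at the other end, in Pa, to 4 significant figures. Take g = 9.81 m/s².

The volume flow rate is constant, so v₂ = (A₁/A₂)v₁ = (61.86/16.39)·3.652 = 13.79 m/s.
Bernoulli: P₁ + ½ρv₁² + ρg h₁ = P₂ + ½ρv₂² + ρg h₂, so P₂ = P₁ + ½ρ(v₁² − v₂²) − ρg(h₂ − h₁).
P₂ = 47710 + ½·914.3·(3.652² − 13.79²) − 914.3·9.81·(−8.697) = 47710 + (-80780) − (-78010) = 44940 Pa.

P₂ = 44940 Pa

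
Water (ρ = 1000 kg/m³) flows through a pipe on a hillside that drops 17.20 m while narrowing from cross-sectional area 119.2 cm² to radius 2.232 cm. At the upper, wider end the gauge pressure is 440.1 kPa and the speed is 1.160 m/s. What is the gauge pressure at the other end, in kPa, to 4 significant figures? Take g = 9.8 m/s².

P₂ ≈ 570.3 kPa

The volume flow rate is constant, so v₂ = (A₁/A₂)v₁ = (119.2/15.65)·1.160 = 8.835 m/s.
Bernoulli: P₁ + ½ρv₁² + ρg h₁ = P₂ + ½ρv₂² + ρg h₂, so P₂ = P₁ + ½ρ(v₁² − v₂²) − ρg(h₂ − h₁).
P₂ = 440100 + ½·1000·(1.160² − 8.835²) − 1000·9.8·(−17.20) = 440100 + (-38350) − (-168600) = 570300 Pa.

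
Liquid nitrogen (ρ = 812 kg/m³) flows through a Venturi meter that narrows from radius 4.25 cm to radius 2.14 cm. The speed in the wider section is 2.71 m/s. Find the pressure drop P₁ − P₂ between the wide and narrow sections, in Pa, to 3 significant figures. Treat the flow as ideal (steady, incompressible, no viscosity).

ΔP ≈ 43400 Pa

The volume flow rate is constant, so v₂ = (A₁/A₂)v₁ = (56.7/14.4)·2.71 = 10.7 m/s.
Bernoulli (h₁ = h₂): P₁ − P₂ = ½ρ(v₂² − v₁²).
P₁ − P₂ = ½·812·(10.7² − 2.71²) = ½·812·107 = 43400 Pa.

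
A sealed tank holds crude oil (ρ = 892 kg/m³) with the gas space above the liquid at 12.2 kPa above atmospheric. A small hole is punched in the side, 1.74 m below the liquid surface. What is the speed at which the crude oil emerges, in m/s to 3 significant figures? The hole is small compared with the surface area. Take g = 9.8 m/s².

7.84 m/s

Take point 1 at the surface (v₁ ≈ 0) and point 2 at the hole (at atmospheric pressure). Bernoulli: P₁ + ρg h = P_atm + ½ρv₂².
With P₁ − P_atm = 12200 Pa, v₂ = √(2gh + 2ΔP/ρ) = √(2·9.8·1.74 + 2·12200/892) = 7.84 m/s.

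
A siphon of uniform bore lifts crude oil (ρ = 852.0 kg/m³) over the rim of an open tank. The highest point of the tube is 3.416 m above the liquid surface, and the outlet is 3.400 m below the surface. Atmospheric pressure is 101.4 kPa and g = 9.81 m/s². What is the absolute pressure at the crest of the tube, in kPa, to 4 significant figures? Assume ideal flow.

P_top ≈ 44.43 kPa

The outlet speed comes from Torricelli: v = √(2g·3.400) = 8.167 m/s.
The bore is uniform, so the speed at the crest is the same v. Bernoulli surface→crest: P_atm = P_top + ½ρv² + ρg·h_top.
P_top = 101400 − ½·852.0·8.167² − 852.0·9.81·3.416 = 44430 Pa.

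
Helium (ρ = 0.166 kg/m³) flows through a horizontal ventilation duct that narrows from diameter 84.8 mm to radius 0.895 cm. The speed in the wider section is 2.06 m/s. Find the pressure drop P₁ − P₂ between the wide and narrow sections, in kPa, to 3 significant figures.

Mass conservation (A₁v₁ = A₂v₂) gives v₂ = 2.06 × 56.5/2.52 = 46.2 m/s.
Bernoulli (h₁ = h₂): P₁ − P₂ = ½ρ(v₂² − v₁²).
P₁ − P₂ = ½·0.166·(46.2² − 2.06²) = ½·0.166·2130 = 177 Pa.

ΔP ≈ 0.177 kPa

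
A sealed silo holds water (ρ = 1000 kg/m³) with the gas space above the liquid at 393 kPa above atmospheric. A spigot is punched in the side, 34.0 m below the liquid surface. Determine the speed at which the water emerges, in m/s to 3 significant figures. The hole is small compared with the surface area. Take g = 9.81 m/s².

v ≈ 38.1 m/s

Take point 1 at the surface (v₁ ≈ 0) and point 2 at the hole (at atmospheric pressure). Bernoulli: P₁ + ρg h = P_atm + ½ρv₂².
With P₁ − P_atm = 393000 Pa, v₂ = √(2gh + 2ΔP/ρ) = √(2·9.81·34.0 + 2·393000/1000) = 38.1 m/s.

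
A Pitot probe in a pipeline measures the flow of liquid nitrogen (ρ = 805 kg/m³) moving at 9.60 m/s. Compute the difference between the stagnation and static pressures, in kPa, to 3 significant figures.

The dynamic pressure equals the rise in static pressure at the stagnation point: ΔP = ½ρv².
ΔP = ½·805·9.60² = 37100 Pa.

ΔP ≈ 37.1 kPa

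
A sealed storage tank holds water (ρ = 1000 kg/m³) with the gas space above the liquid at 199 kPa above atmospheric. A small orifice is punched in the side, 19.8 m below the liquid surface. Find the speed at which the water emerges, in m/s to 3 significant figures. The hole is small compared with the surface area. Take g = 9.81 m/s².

Take point 1 at the surface (v₁ ≈ 0) and point 2 at the hole (at atmospheric pressure). Bernoulli: P₁ + ρg h = P_atm + ½ρv₂².
With P₁ − P_atm = 199000 Pa, v₂ = √(2gh + 2ΔP/ρ) = √(2·9.81·19.8 + 2·199000/1000) = 28.0 m/s.

28.0 m/s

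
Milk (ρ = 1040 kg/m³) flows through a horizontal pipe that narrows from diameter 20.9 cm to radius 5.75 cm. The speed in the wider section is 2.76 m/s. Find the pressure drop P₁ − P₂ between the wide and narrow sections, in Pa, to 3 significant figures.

Continuity gives A₁v₁ = A₂v₂, so v₂ = (343 cm²)/(104 cm²) × 2.76 m/s = 9.12 m/s.
With no height change, Bernoulli's equation is P₁ + ½ρv₁² = P₂ + ½ρv₂².
P₁ − P₂ = ½·1040·(9.12² − 2.76²) = ½·1040·75.5 = 39300 Pa.

ΔP ≈ 39300 Pa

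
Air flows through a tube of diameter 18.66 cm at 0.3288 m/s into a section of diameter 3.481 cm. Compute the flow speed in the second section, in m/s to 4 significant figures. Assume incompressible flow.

Continuity gives A₁v₁ = A₂v₂, so v₂ = (273.5 cm²)/(9.517 cm²) × 0.3288 m/s = 9.448 m/s.

9.448 m/s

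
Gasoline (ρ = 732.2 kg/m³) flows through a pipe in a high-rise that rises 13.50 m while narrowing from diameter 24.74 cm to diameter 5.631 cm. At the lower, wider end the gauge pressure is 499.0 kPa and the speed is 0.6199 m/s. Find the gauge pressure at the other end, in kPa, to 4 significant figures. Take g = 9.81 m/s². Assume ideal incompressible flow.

349.8 kPa

By continuity, v₂ = v₁·A₁/A₂ = 0.6199·(480.7/24.90) = 11.97 m/s.
Bernoulli: P₁ + ½ρv₁² + ρg h₁ = P₂ + ½ρv₂² + ρg h₂, so P₂ = P₁ + ½ρ(v₁² − v₂²) − ρg(h₂ − h₁).
P₂ = 499000 + ½·732.2·(0.6199² − 11.97²) − 732.2·9.81·(+13.50) = 499000 + (-52280) − (96970) = 349800 Pa.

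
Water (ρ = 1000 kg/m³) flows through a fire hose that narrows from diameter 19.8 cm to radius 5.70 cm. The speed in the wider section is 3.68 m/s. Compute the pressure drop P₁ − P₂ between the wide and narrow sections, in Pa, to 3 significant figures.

Mass conservation (A₁v₁ = A₂v₂) gives v₂ = 3.68 × 308/102 = 11.1 m/s.
Bernoulli (h₁ = h₂): P₁ − P₂ = ½ρ(v₂² − v₁²).
P₁ − P₂ = ½·1000·(11.1² − 3.68²) = ½·1000·110 = 54800 Pa.

54800 Pa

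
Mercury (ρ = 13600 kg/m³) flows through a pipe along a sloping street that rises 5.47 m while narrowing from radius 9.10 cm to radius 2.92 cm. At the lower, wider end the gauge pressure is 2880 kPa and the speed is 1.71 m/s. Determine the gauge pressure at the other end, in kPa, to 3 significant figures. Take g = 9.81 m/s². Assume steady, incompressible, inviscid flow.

By continuity, v₂ = v₁·A₁/A₂ = 1.71·(260/26.8) = 16.6 m/s.
Bernoulli: P₁ + ½ρv₁² + ρg h₁ = P₂ + ½ρv₂² + ρg h₂, so P₂ = P₁ + ½ρ(v₁² − v₂²) − ρg(h₂ − h₁).
P₂ = 2880000 + ½·13600·(1.71² − 16.6²) − 13600·9.81·(+5.47) = 2880000 + (-1860000) − (730000) = 295000 Pa.

295 kPa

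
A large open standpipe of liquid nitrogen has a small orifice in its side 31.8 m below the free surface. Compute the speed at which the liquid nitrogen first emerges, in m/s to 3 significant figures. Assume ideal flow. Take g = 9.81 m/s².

v = 25.0 m/s

With the surface at rest and both surface and jet at atmospheric pressure, Bernoulli gives ρg h = ½ρv², so v = √(2gh) = √(2·9.81·31.8) = 25.0 m/s.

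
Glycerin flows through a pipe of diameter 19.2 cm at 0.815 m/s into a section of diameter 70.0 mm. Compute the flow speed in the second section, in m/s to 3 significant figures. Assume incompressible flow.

v₂ = 6.13 m/s

By continuity, v₂ = v₁·A₁/A₂ = 0.815·(290/38.5) = 6.13 m/s.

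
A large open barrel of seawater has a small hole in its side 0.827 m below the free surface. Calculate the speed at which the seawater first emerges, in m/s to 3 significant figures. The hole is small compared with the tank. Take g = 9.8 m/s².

The surface is effectively still and both ends are open, so ½v² = gh and v = √(2·9.8·0.827) = 4.03 m/s.

v = 4.03 m/s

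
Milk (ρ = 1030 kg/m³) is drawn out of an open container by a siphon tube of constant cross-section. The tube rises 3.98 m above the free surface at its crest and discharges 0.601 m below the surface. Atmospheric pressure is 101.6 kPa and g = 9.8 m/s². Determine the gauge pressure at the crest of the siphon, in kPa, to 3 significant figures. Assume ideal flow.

The outlet speed comes from Torricelli: v = √(2g·0.601) = 3.43 m/s.
Continuity keeps v the same throughout the tube; from surface to crest, P_atm + 0 = P_top + ½ρv² + ρg·h_top.
P_top = 101600 − ½·1030·3.43² − 1030·9.8·3.98 = 55400 Pa. So P_gauge = P_top − P_atm = -46200 Pa.

P_gauge = -46.2 kPa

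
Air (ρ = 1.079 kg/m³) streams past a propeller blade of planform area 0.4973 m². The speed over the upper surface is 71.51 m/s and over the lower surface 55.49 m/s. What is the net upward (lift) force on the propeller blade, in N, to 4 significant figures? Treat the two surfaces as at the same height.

545.9 N

From P + ½ρv² = const at equal height, P_low − P_up = ½ρ(v_up² − v_low²).
ΔP = ½·1.079·(71.51² − 55.49²) = 1098 Pa.
Lift = ΔP · A = 1098 × 0.4973 = 545.9 N.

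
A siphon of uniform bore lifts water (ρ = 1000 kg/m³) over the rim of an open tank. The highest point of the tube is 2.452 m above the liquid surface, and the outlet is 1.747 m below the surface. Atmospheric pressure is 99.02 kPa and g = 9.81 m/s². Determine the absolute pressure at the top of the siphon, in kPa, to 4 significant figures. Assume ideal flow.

Bernoulli surface→outlet gives ½v² = g·h_out, so v = √(2·9.81·1.747) = 5.855 m/s.
Continuity keeps v the same throughout the tube; from surface to crest, P_atm + 0 = P_top + ½ρv² + ρg·h_top.
P_top = 99020 − ½·1000·5.855² − 1000·9.81·2.452 = 57830 Pa.

P_top ≈ 57.83 kPa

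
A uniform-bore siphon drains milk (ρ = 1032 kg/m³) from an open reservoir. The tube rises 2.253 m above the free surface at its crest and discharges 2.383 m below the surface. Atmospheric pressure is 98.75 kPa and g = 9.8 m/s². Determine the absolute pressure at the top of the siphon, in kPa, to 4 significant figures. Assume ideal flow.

Bernoulli surface→outlet gives ½v² = g·h_out, so v = √(2·9.8·2.383) = 6.834 m/s.
The bore is uniform, so the speed at the crest is the same v. Bernoulli surface→crest: P_atm = P_top + ½ρv² + ρg·h_top.
P_top = 98750 − ½·1032·6.834² − 1032·9.8·2.253 = 51860 Pa.

P_top = 51.86 kPa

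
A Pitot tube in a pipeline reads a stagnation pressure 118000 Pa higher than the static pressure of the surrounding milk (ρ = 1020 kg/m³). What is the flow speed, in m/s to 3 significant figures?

At the stagnation point the flow is brought to rest, so Bernoulli gives P_stag − P_static = ½ρv².
v = √(2ΔP/ρ) = √(2·118000/1020) = 15.2 m/s.

v ≈ 15.2 m/s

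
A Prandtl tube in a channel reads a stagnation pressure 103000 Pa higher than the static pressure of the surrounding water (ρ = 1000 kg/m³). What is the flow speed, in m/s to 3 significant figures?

At the stagnation point the flow is brought to rest, so Bernoulli gives P_stag − P_static = ½ρv².
v = √(2ΔP/ρ) = √(2·103000/1000) = 14.4 m/s.

v = 14.4 m/s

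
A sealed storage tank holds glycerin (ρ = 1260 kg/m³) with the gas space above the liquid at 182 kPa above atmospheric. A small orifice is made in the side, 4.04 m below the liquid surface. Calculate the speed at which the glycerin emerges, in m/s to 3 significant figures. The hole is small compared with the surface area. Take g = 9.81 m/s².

Take point 1 at the surface (v₁ ≈ 0) and point 2 at the hole (at atmospheric pressure). Bernoulli: P₁ + ρg h = P_atm + ½ρv₂².
With P₁ − P_atm = 182000 Pa, v₂ = √(2gh + 2ΔP/ρ) = √(2·9.81·4.04 + 2·182000/1260) = 19.2 m/s.

v = 19.2 m/s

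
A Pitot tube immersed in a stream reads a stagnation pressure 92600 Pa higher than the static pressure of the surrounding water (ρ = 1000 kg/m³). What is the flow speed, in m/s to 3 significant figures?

v = 13.6 m/s

The dynamic pressure equals the rise in static pressure at the stagnation point: ΔP = ½ρv².
v = √(2ΔP/ρ) = √(2·92600/1000) = 13.6 m/s.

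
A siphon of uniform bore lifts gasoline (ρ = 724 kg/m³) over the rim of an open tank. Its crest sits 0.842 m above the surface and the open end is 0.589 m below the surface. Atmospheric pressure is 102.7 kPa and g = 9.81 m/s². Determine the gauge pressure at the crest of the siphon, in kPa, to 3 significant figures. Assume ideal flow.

P_gauge ≈ -10.2 kPa

The outlet speed comes from Torricelli: v = √(2g·0.589) = 3.40 m/s.
The bore is uniform, so the speed at the crest is the same v. Bernoulli surface→crest: P_atm = P_top + ½ρv² + ρg·h_top.
P_top = 102700 − ½·724·3.40² − 724·9.81·0.842 = 92500 Pa. So P_gauge = P_top − P_atm = -10200 Pa.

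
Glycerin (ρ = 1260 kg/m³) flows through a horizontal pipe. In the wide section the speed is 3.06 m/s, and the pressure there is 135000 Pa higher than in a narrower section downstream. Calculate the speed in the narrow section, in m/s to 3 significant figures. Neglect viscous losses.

Horizontal Bernoulli: P₁ + ½ρv₁² = P₂ + ½ρv₂², so v₂² = v₁² + 2(P₁ − P₂)/ρ.
v₂ = √(3.06² + 2·135000/1260) = √(9.36 + 214) = 15.0 m/s.

v₂ ≈ 15.0 m/s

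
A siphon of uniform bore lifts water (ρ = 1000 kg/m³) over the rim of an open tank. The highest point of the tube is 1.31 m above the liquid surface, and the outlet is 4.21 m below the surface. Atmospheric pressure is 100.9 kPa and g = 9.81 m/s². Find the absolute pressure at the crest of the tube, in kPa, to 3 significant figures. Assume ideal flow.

Bernoulli surface→outlet gives ½v² = g·h_out, so v = √(2·9.81·4.21) = 9.09 m/s.
The bore is uniform, so the speed at the crest is the same v. Bernoulli surface→crest: P_atm = P_top + ½ρv² + ρg·h_top.
P_top = 100900 − ½·1000·9.09² − 1000·9.81·1.31 = 46700 Pa.

P_top ≈ 46.7 kPa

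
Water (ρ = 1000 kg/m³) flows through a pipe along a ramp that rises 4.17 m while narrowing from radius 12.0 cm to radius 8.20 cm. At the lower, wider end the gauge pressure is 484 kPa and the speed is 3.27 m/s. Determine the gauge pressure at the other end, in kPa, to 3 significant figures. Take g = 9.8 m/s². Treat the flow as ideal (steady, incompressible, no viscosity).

By continuity, v₂ = v₁·A₁/A₂ = 3.27·(452/211) = 7.00 m/s.
Energy conservation along the streamline gives P₂ = P₁ − ½ρ(v₂² − v₁²) − ρg(h₂ − h₁).
P₂ = 484000 + ½·1000·(3.27² − 7.00²) − 1000·9.8·(+4.17) = 484000 + (-19200) − (40900) = 424000 Pa.

P₂ ≈ 424 kPa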